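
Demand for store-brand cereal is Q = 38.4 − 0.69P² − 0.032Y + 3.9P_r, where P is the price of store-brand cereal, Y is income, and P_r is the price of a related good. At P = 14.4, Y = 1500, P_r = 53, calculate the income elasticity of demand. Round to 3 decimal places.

-0.889

Q = 38.4 − 0.69(14.4)² − 0.032(1500) + 3.9(53) = 38.4 − 143.0784 − 48 + 206.7 = 54.0216.
∂Q/∂Y = −0.032, so E_I = -0.032·(1500/54.0216) ≈ -0.889.
E_I < 0: inferior good.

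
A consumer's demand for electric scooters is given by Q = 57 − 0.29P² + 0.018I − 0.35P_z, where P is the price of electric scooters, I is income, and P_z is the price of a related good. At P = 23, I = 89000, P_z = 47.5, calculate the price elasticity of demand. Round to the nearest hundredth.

Q = 57 − 0.29(23)² + 0.018(89000) − 0.35(47.5) = 57 − 153.41 + 1602 − 16.625 = 1488.965.
∂Q/∂P = −2·0.29·P = -13.34, so E_p = -13.34·(23/1488.965) ≈ -0.21.
|E_p| < 1: demand is inelastic.

-0.21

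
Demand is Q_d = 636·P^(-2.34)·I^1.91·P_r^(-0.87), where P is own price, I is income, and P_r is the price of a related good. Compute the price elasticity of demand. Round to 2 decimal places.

For a Cobb–Douglas (constant-elasticity) form Q_d = A·P^α·…, the elasticity with respect to P equals the exponent α at every point.
Here the exponent on P is -2.34, so the price elasticity of demand is -2.34.

-2.34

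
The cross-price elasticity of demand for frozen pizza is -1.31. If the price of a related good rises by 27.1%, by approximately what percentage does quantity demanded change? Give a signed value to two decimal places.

-35.50

%ΔQ ≈ E × %ΔP_y = (-1.31) × (27.1%) ≈ -35.50%.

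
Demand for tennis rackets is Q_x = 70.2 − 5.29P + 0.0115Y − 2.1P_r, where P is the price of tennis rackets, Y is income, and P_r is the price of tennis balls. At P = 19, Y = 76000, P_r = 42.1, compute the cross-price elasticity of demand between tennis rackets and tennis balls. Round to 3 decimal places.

-0.117

Evaluating quantity at (P, Y, P_r) gives Q_x = 70.2 − 5.29(19) + 0.0115(76000) − 2.1(42.1) = 70.2 − 100.51 + 874 − 88.41 = 755.28.
∂Q_x/∂P_r = −2.1, so E_xy = -2.1·(42.1/755.28) ≈ -0.117.
E_xy < 0: the goods are complements.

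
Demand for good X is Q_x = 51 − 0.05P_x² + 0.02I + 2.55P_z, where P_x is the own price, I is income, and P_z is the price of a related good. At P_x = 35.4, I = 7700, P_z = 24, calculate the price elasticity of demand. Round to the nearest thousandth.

-0.616

Substituting, Q_x = 51 − 0.05(35.4)² + 0.02(7700) + 2.55(24) = 51 − 62.658 + 154 + 61.2 = 203.542.
∂Q_x/∂P_x = −2·0.05·P_x = -3.54, so E_p = -3.54·(35.4/203.542) ≈ -0.616.
|E_p| < 1: demand is inelastic.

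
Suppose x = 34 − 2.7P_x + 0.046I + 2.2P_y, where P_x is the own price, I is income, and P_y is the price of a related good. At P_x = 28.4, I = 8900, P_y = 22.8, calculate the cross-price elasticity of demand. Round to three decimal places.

Substituting, x = 34 − 2.7(28.4) + 0.046(8900) + 2.2(22.8) = 34 − 76.68 + 409.4 + 50.16 = 416.88.
∂x/∂P_y = +2.2, so E_xy = 2.2·(22.8/416.88) ≈ 0.120.
E_xy > 0: the goods are substitutes.

0.120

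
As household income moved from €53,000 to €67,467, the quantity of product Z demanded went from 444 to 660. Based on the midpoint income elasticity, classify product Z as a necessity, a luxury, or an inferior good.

%ΔQ = (660 − 444)/[(444+660)/2] = 216/552 ≈ 0.3913.
%ΔI = (67,467 − 53,000)/[(53,000+67,467)/2] = 14467/60233.5 ≈ 0.2402.
E_I = %ΔQ/%ΔI ≈ 1.629.
E_I > 1: normal good (luxury).

luxury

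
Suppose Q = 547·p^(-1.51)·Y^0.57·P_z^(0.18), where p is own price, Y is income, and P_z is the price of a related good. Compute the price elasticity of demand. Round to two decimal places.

For a Cobb–Douglas (constant-elasticity) form Q = A·p^α·…, the elasticity with respect to p equals the exponent α at every point.
Here the exponent on p is -1.51, so the price elasticity of demand is -1.51.

-1.51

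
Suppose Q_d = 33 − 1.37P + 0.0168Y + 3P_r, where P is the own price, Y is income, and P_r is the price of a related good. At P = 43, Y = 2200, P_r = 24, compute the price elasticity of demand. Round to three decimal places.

-0.709

Q_d = 33 − 1.37(43) + 0.0168(2200) + 3(24) = 33 − 58.91 + 36.96 + 72 = 83.05.
∂Q_d/∂P = −1.37, so E_p = (−1.37)·(43/83.05) ≈ -0.709.
|E_p| < 1: demand is inelastic.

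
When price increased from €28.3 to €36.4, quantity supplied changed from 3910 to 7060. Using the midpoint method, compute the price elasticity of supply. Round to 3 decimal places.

%ΔQ = (7060 − 3910)/[(3910 + 7060)/2] = 3150/5485 ≈ 0.5743.
%ΔP = (36.4 − 28.3)/[(28.3 + 36.4)/2] = 8.1/32.35 ≈ 0.2504.
Arc elasticity E = %ΔQ/%ΔP ≈ 0.5743/0.2504 ≈ 2.294.
|E| > 1: supply is elastic over this range.

2.294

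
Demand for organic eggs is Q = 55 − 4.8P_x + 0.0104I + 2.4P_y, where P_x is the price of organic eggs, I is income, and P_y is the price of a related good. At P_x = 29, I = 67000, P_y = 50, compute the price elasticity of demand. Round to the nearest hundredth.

-0.19

Evaluating quantity at (P_x, I, P_y) gives Q = 55 − 4.8(29) + 0.0104(67000) + 2.4(50) = 55 − 139.2 + 696.8 + 120 = 732.6.
∂Q/∂P_x = −4.8, so E_p = (−4.8)·(29/732.6) ≈ -0.19.
|E_p| < 1: demand is inelastic.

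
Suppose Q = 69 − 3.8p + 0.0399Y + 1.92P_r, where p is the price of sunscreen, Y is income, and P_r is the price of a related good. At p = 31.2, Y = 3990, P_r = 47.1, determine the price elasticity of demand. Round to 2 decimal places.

-0.59

Q = 69 − 3.8(31.2) + 0.0399(3990) + 1.92(47.1) = 69 − 118.56 + 159.201 + 90.432 = 200.073.
∂Q/∂p = −3.8, so E_p = (−3.8)·(31.2/200.073) ≈ -0.59.
|E_p| < 1: demand is inelastic.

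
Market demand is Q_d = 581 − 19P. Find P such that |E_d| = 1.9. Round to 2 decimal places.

Set −bP/(a − bP) = −1.9 ⇒ bP = 1.9(a − bP) ⇒ bP(1+1.9) = 1.9·a.
P = 1.9·581/(19·2.9) ≈ 20.03.

20.03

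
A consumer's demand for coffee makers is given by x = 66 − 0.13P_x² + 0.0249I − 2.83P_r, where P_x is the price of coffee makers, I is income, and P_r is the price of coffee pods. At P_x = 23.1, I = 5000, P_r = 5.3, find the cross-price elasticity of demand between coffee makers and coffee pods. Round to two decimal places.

-0.14

Evaluating quantity at (P_x, I, P_r) gives x = 66 − 0.13(23.1)² + 0.0249(5000) − 2.83(5.3) = 66 − 69.3693 + 124.5 − 14.999 = 106.1317.
∂x/∂P_r = −2.83, so E_xy = -2.83·(5.3/106.1317) ≈ -0.14.
E_xy < 0: the goods are complements.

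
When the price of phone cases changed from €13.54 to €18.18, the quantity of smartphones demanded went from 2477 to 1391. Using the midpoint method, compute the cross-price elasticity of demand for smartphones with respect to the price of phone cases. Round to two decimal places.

%ΔQ_x = (1391 − 2477)/[(2477+1391)/2] = -1086/1934 ≈ -0.5615.
%ΔP_y = (18.18 − 13.54)/[(13.54+18.18)/2] ≈ 0.2926.
E_xy = -0.5615/0.2926 ≈ -1.92.
E_xy < 0, so smartphones and phone cases are complements.

-1.92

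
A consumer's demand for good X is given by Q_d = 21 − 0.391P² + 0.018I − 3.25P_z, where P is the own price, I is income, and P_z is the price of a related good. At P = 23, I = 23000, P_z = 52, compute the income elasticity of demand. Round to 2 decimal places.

7.00

At the given point, Q_d = 21 − 0.391(23)² + 0.018(23000) − 3.25(52) = 21 − 206.839 + 414 − 169 = 59.161.
∂Q_d/∂I = +0.018, so E_I = 0.018·(23000/59.161) ≈ 7.00.
E_I > 1: normal good (luxury).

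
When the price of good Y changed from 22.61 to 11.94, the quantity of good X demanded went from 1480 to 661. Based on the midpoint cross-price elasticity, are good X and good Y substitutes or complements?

%ΔQ_x = (661 − 1480)/[(1480+661)/2] = -819/1070.5 ≈ -0.7651.
%ΔP_y = (11.94 − 22.61)/[(22.61+11.94)/2] ≈ -0.6177.
E_xy = -0.7651/-0.6177 ≈ 1.239.
E_xy > 0, so the goods are substitutes.

substitutes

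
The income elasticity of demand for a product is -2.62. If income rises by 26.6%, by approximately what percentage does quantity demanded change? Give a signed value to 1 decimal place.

%ΔQ ≈ E × %ΔI = (-2.62) × (26.6%) ≈ -69.7%.

-69.7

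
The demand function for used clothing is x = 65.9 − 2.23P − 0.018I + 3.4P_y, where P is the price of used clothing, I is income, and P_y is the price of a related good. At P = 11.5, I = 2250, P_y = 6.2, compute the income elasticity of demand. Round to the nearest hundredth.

x = 65.9 − 2.23(11.5) − 0.018(2250) + 3.4(6.2) = 65.9 − 25.645 − 40.5 + 21.08 = 20.835.
∂x/∂I = −0.018, so E_I = -0.018·(2250/20.835) ≈ -1.94.
E_I < 0: inferior good.

-1.94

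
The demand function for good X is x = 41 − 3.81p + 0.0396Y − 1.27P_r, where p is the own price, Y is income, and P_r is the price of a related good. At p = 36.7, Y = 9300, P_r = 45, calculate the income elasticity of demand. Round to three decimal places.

Substituting, x = 41 − 3.81(36.7) + 0.0396(9300) − 1.27(45) = 41 − 139.827 + 368.28 − 57.15 = 212.303.
∂x/∂Y = +0.0396, so E_I = 0.0396·(9300/212.303) ≈ 1.735.
E_I > 1: normal good (luxury).

1.735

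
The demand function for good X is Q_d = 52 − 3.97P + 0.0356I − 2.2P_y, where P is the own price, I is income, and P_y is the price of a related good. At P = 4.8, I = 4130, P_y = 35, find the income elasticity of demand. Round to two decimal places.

Q_d = 52 − 3.97(4.8) + 0.0356(4130) − 2.2(35) = 52 − 19.056 + 147.028 − 77 = 102.972.
∂Q_d/∂I = +0.0356, so E_I = 0.0356·(4130/102.972) ≈ 1.43.
E_I > 1: normal good (luxury).

1.43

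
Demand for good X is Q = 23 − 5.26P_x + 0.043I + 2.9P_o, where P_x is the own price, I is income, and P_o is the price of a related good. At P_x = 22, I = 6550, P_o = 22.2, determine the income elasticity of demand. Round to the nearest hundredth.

First evaluate Q: 23 − 5.26(22) + 0.043(6550) + 2.9(22.2) = 23 − 115.72 + 281.65 + 64.38 = 253.31.
∂Q/∂I = +0.043, so E_I = 0.043·(6550/253.31) ≈ 1.11.
E_I > 1: normal good (luxury).

1.11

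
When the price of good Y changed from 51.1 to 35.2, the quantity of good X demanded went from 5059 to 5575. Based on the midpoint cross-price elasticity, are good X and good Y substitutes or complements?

%ΔQ_x = (5575 − 5059)/[(5059+5575)/2] = 516/5317 ≈ 0.0970.
%ΔP_y = (35.2 − 51.1)/[(51.1+35.2)/2] ≈ -0.3685.
E_xy = 0.0970/-0.3685 ≈ -0.263.
E_xy < 0, so the goods are complements.

complements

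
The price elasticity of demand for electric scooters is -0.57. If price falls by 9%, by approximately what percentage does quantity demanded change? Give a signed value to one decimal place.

%ΔQ ≈ E × %ΔP = (-0.57) × (-9%) ≈ 5.1%.

5.1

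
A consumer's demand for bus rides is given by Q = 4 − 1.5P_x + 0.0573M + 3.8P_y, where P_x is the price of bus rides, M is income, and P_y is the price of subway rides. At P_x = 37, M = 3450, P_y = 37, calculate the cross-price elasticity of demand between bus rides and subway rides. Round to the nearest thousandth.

First evaluate Q: 4 − 1.5(37) + 0.0573(3450) + 3.8(37) = 4 − 55.5 + 197.685 + 140.6 = 286.785.
∂Q/∂P_y = +3.8, so E_xy = 3.8·(37/286.785) ≈ 0.490.
E_xy > 0: the goods are substitutes.

0.490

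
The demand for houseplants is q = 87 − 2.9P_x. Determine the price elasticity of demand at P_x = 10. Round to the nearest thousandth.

At P_x = 10, q = 58.
dq/dP_x = −2.9.
Point elasticity E = (dq/dP_x)·(P_x/q) = -2.9 × 10/58 ≈ -0.500.
|E| < 1, so demand is inelastic at this price.

-0.500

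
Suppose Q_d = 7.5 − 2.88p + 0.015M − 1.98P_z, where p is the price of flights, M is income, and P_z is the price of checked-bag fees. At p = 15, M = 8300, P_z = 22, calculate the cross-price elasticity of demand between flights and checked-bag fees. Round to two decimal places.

Evaluating quantity at (p, M, P_z) gives Q_d = 7.5 − 2.88(15) + 0.015(8300) − 1.98(22) = 7.5 − 43.2 + 124.5 − 43.56 = 45.24.
∂Q_d/∂P_z = −1.98, so E_xy = -1.98·(22/45.24) ≈ -0.96.
E_xy < 0: the goods are complements.

-0.96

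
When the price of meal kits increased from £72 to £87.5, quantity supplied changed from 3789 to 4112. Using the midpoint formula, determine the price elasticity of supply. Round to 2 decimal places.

0.42

%ΔQ = (4112 − 3789)/[(3789 + 4112)/2] = 323/3950.5 ≈ 0.0818.
%ΔP = (87.5 − 72)/[(72 + 87.5)/2] = 15.5/79.75 ≈ 0.1944.
Arc elasticity E = %ΔQ/%ΔP ≈ 0.0818/0.1944 ≈ 0.42.
|E| < 1: supply is inelastic over this range.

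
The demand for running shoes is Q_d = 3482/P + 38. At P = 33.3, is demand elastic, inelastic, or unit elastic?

inelastic

At P = 33.3, Q_d = 142.5646.
dQ_d/dP = −3482/P² = −3.1401.
Point elasticity E = (dQ_d/dP)·(P/Q_d) = -3.1401 × 33.3/142.5646 ≈ -0.733.
|E| ≈ 0.733 < 1, so demand is inelastic.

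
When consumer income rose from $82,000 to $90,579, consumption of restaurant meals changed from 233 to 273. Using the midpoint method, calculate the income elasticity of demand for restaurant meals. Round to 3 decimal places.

1.590

%ΔQ = (273 − 233)/[(233+273)/2] = 40/253 ≈ 0.1581.
%ΔM = (90,579 − 82,000)/[(82,000+90,579)/2] = 8579/86289.5 ≈ 0.0994.
E_I = %ΔQ/%ΔM ≈ 1.590.
E_I > 1: normal good (luxury).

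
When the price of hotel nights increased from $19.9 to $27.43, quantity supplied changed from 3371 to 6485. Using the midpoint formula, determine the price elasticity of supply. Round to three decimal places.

1.986

%ΔQ = (6485 − 3371)/[(3371 + 6485)/2] = 3114/4928 ≈ 0.6319.
%ΔP = (27.43 − 19.9)/[(19.9 + 27.43)/2] = 7.53/23.665 ≈ 0.3182.
Arc elasticity E = %ΔQ/%ΔP ≈ 0.6319/0.3182 ≈ 1.986.
|E| > 1: supply is elastic over this range.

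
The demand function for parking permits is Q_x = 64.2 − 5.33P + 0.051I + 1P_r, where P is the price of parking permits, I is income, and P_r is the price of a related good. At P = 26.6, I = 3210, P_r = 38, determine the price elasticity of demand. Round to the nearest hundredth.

Q_x = 64.2 − 5.33(26.6) + 0.051(3210) + 1(38) = 64.2 − 141.778 + 163.71 + 38 = 124.132.
∂Q_x/∂P = −5.33, so E_p = (−5.33)·(26.6/124.132) ≈ -1.14.
|E_p| > 1: demand is elastic.

-1.14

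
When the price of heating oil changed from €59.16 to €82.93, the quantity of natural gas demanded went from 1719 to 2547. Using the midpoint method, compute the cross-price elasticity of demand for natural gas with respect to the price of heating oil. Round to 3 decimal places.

%ΔQ_x = (2547 − 1719)/[(1719+2547)/2] = 828/2133 ≈ 0.3882.
%ΔP_y = (82.93 − 59.16)/[(59.16+82.93)/2] ≈ 0.3346.
E_xy = 0.3882/0.3346 ≈ 1.160.
E_xy > 0, so natural gas and heating oil are substitutes.

1.160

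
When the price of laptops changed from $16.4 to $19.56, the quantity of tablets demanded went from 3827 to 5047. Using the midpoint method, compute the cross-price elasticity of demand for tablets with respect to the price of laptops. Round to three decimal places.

1.564

%ΔQ_x = (5047 − 3827)/[(3827+5047)/2] = 1220/4437 ≈ 0.2750.
%ΔP_y = (19.56 − 16.4)/[(16.4+19.56)/2] ≈ 0.1758.
E_xy = 0.2750/0.1758 ≈ 1.564.
E_xy > 0, so tablets and laptops are substitutes.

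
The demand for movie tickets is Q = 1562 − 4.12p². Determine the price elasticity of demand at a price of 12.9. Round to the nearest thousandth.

At p = 12.9, Q = 876.3908.
dQ/dp = −2·4.12·p = −106.296.
Point elasticity E = (dQ/dp)·(p/Q) = -106.296 × 12.9/876.3908 ≈ -1.565.
|E| > 1, so demand is elastic at this price.

-1.565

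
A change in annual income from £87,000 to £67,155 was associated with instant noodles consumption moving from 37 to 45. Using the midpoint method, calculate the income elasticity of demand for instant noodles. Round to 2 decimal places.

%ΔQ = (45 − 37)/[(37+45)/2] = 8/41 ≈ 0.1951.
%ΔI = (67,155 − 87,000)/[(87,000+67,155)/2] = -19845/77077.5 ≈ -0.2575.
E_I = %ΔQ/%ΔI ≈ -0.76.
E_I < 0: inferior good.

-0.76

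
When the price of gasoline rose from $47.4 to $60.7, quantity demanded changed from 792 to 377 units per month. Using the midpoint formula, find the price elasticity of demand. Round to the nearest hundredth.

-2.89

%Δq = (377 − 792)/[(792 + 377)/2] = -415/584.5 ≈ -0.7100.
%Δp = (60.7 − 47.4)/[(47.4 + 60.7)/2] = 13.3/54.05 ≈ 0.2461.
Arc elasticity E = %Δq/%Δp ≈ -0.7100/0.2461 ≈ -2.89.
|E| > 1: demand is elastic over this range.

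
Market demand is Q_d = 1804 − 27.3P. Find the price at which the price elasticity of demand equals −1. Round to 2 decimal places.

For linear demand Q_d = a − bP, E = −bP/(a − bP). |E| = 1 ⇒ bP = a − bP ⇒ P = a/(2b).
P = 1804/(2·27.3) ≈ 33.04.

33.04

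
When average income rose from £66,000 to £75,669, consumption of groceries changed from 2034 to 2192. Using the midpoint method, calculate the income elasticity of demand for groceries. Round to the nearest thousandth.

%ΔQ = (2192 − 2034)/[(2034+2192)/2] = 158/2113 ≈ 0.0748.
%ΔM = (75,669 − 66,000)/[(66,000+75,669)/2] = 9669/70834.5 ≈ 0.1365.
E_I = %ΔQ/%ΔM ≈ 0.548.
E_I ∈ (0,1): normal good (necessity).

0.548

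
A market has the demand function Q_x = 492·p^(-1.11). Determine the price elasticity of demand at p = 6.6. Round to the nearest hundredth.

-1.11

For a Cobb–Douglas (constant-elasticity) form Q_x = A·p^α·…, the elasticity with respect to p equals the exponent α at every point.
Here the exponent on p is -1.11, so the price elasticity of demand is -1.11.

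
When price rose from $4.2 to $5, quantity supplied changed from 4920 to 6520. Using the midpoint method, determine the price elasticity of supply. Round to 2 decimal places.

%ΔQ = (6520 − 4920)/[(4920 + 6520)/2] = 1600/5720 ≈ 0.2797.
%Δp = (5 − 4.2)/[(4.2 + 5)/2] = 0.8/4.6 ≈ 0.1739.
Arc elasticity E = %ΔQ/%Δp ≈ 0.2797/0.1739 ≈ 1.61.
|E| > 1: supply is elastic over this range.

1.61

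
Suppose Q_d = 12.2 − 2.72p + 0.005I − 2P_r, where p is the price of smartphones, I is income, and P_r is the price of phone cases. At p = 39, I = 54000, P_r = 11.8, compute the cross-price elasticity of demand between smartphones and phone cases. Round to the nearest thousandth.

-0.155

Evaluating quantity at (p, I, P_r) gives Q_d = 12.2 − 2.72(39) + 0.005(54000) − 2(11.8) = 12.2 − 106.08 + 270 − 23.6 = 152.52.
∂Q_d/∂P_r = −2, so E_xy = -2·(11.8/152.52) ≈ -0.155.
E_xy < 0: the goods are complements.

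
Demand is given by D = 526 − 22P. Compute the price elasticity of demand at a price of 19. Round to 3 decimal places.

-3.870

At P = 19, D = 108.
dD/dP = −22.
Point elasticity E = (dD/dP)·(P/D) = -22 × 19/108 ≈ -3.870.
|E| > 1, so demand is elastic at this price.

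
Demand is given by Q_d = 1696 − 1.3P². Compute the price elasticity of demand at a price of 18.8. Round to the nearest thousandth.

At P = 18.8, Q_d = 1236.528.
dQ_d/dP = −2·1.3·P = −48.88.
Point elasticity E = (dQ_d/dP)·(P/Q_d) = -48.88 × 18.8/1236.528 ≈ -0.743.
|E| < 1, so demand is inelastic at this price.

-0.743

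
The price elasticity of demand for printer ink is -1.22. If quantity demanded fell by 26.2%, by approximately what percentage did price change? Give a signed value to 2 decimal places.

21.48

%ΔQ ≈ E × %ΔP ⇒ %ΔP = %ΔQ / E = (-26.2%)/(-1.22) ≈ 21.48%.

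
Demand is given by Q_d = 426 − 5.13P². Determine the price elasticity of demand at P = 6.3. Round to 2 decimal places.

-1.83

At P = 6.3, Q_d = 222.3903.
dQ_d/dP = −2·5.13·P = −64.638.
Point elasticity E = (dQ_d/dP)·(P/Q_d) = -64.638 × 6.3/222.3903 ≈ -1.83.
|E| > 1, so demand is elastic at this price.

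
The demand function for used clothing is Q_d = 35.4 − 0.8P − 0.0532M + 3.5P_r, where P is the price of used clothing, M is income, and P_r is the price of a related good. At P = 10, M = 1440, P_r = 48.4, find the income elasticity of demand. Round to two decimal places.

-0.64

First evaluate Q_d: 35.4 − 0.8(10) − 0.0532(1440) + 3.5(48.4) = 35.4 − 8 − 76.608 + 169.4 = 120.192.
∂Q_d/∂M = −0.0532, so E_I = -0.0532·(1440/120.192) ≈ -0.64.
E_I < 0: inferior good.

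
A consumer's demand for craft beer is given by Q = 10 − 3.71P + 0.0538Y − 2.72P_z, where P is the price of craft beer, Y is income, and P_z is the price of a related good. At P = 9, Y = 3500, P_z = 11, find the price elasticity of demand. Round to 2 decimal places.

-0.25

Q = 10 − 3.71(9) + 0.0538(3500) − 2.72(11) = 10 − 33.39 + 188.3 − 29.92 = 134.99.
∂Q/∂P = −3.71, so E_p = (−3.71)·(9/134.99) ≈ -0.25.
|E_p| < 1: demand is inelastic.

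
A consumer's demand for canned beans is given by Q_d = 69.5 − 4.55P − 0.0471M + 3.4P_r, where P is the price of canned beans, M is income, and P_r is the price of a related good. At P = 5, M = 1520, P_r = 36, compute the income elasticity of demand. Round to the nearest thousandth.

-0.734

Evaluating quantity at (P, M, P_r) gives Q_d = 69.5 − 4.55(5) − 0.0471(1520) + 3.4(36) = 69.5 − 22.75 − 71.592 + 122.4 = 97.558.
∂Q_d/∂M = −0.0471, so E_I = -0.0471·(1520/97.558) ≈ -0.734.
E_I < 0: inferior good.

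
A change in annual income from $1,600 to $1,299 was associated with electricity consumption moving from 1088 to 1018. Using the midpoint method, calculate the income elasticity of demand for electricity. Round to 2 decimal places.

0.32

%ΔQ = (1018 − 1088)/[(1088+1018)/2] = -70/1053 ≈ -0.0665.
%ΔI = (1,299 − 1,600)/[(1,600+1,299)/2] = -301/1449.5 ≈ -0.2077.
E_I = %ΔQ/%ΔI ≈ 0.32.
E_I ∈ (0,1): normal good (necessity).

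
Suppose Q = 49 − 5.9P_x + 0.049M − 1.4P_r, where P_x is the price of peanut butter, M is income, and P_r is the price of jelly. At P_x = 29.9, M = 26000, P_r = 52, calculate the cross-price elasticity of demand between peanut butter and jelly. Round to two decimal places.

Evaluating quantity at (P_x, M, P_r) gives Q = 49 − 5.9(29.9) + 0.049(26000) − 1.4(52) = 49 − 176.41 + 1274 − 72.8 = 1073.79.
∂Q/∂P_r = −1.4, so E_xy = -1.4·(52/1073.79) ≈ -0.07.
E_xy < 0: the goods are complements.

-0.07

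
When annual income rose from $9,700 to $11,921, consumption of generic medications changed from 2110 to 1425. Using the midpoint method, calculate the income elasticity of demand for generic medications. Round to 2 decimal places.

-1.89

%ΔQ = (1425 − 2110)/[(2110+1425)/2] = -685/1767.5 ≈ -0.3876.
%ΔI = (11,921 − 9,700)/[(9,700+11,921)/2] = 2221/10810.5 ≈ 0.2054.
E_I = %ΔQ/%ΔI ≈ -1.89.
E_I < 0: inferior good.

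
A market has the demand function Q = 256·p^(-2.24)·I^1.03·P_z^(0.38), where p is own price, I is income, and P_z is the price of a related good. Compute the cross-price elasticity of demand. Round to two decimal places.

For a Cobb–Douglas (constant-elasticity) form Q = A·P_z^α·…, the elasticity with respect to P_z equals the exponent α at every point.
Here the exponent on P_z is 0.38, so the cross-price elasticity of demand is 0.38.

0.38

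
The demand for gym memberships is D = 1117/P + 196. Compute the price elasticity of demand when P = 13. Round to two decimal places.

At P = 13, D = 281.9231.
dD/dP = −1117/P² = −6.6095.
Point elasticity E = (dD/dP)·(P/D) = -6.6095 × 13/281.9231 ≈ -0.30.
|E| < 1, so demand is inelastic at this price.

-0.30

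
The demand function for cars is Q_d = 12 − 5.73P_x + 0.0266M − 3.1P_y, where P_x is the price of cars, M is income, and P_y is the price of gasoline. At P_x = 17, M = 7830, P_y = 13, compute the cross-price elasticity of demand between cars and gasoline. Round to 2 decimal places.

At the given point, Q_d = 12 − 5.73(17) + 0.0266(7830) − 3.1(13) = 12 − 97.41 + 208.278 − 40.3 = 82.568.
∂Q_d/∂P_y = −3.1, so E_xy = -3.1·(13/82.568) ≈ -0.49.
E_xy < 0: the goods are complements.

-0.49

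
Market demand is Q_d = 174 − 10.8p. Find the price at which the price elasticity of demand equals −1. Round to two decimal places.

8.06

For linear demand Q_d = a − bp, E = −bp/(a − bp). |E| = 1 ⇒ bp = a − bp ⇒ p = a/(2b).
p = 174/(2·10.8) ≈ 8.06.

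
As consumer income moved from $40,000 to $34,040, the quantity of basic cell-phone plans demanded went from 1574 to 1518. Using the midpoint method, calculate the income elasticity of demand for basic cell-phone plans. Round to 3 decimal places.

%ΔQ = (1518 − 1574)/[(1574+1518)/2] = -56/1546 ≈ -0.0362.
%ΔY = (34,040 − 40,000)/[(40,000+34,040)/2] = -5960/37020 ≈ -0.1610.
E_I = %ΔQ/%ΔY ≈ 0.225.
E_I ∈ (0,1): normal good (necessity).

0.225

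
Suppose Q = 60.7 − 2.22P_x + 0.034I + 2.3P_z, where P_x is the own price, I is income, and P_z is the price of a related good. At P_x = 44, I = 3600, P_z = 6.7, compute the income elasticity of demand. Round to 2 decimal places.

Evaluating quantity at (P_x, I, P_z) gives Q = 60.7 − 2.22(44) + 0.034(3600) + 2.3(6.7) = 60.7 − 97.68 + 122.4 + 15.41 = 100.83.
∂Q/∂I = +0.034, so E_I = 0.034·(3600/100.83) ≈ 1.21.
E_I > 1: normal good (luxury).

1.21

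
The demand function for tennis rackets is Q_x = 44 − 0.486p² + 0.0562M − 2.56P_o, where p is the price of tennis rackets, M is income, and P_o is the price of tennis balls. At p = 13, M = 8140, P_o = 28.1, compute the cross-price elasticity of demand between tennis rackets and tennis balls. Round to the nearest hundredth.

Q_x = 44 − 0.486(13)² + 0.0562(8140) − 2.56(28.1) = 44 − 82.134 + 457.468 − 71.936 = 347.398.
∂Q_x/∂P_o = −2.56, so E_xy = -2.56·(28.1/347.398) ≈ -0.21.
E_xy < 0: the goods are complements.

-0.21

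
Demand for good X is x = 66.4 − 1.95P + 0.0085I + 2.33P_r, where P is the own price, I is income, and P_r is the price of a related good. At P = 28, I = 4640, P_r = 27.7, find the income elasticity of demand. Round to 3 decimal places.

At the given point, x = 66.4 − 1.95(28) + 0.0085(4640) + 2.33(27.7) = 66.4 − 54.6 + 39.44 + 64.541 = 115.781.
∂x/∂I = +0.0085, so E_I = 0.0085·(4640/115.781) ≈ 0.341.
E_I ∈ (0,1): normal good (necessity).

0.341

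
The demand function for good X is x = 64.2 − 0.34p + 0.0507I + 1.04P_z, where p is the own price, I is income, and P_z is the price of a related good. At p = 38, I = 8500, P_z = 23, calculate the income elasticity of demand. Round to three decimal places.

0.851

Substituting, x = 64.2 − 0.34(38) + 0.0507(8500) + 1.04(23) = 64.2 − 12.92 + 430.95 + 23.92 = 506.15.
∂x/∂I = +0.0507, so E_I = 0.0507·(8500/506.15) ≈ 0.851.
E_I ∈ (0,1): normal good (necessity).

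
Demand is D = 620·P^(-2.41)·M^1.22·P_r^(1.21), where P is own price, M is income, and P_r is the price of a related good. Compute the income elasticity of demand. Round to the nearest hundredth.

For a Cobb–Douglas (constant-elasticity) form D = A·M^α·…, the elasticity with respect to M equals the exponent α at every point.
Here the exponent on M is 1.22, so the income elasticity of demand is 1.22.

1.22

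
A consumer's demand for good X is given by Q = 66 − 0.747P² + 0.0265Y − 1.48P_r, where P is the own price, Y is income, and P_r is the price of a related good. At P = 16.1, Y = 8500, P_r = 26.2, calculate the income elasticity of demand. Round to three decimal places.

3.828

Evaluating quantity at (P, Y, P_r) gives Q = 66 − 0.747(16.1)² + 0.0265(8500) − 1.48(26.2) = 66 − 193.6299 + 225.25 − 38.776 = 58.8441.
∂Q/∂Y = +0.0265, so E_I = 0.0265·(8500/58.8441) ≈ 3.828.
E_I > 1: normal good (luxury).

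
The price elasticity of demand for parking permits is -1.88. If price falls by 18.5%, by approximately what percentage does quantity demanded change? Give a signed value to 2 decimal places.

34.78

%ΔQ ≈ E × %ΔP = (-1.88) × (-18.5%) = 34.78%.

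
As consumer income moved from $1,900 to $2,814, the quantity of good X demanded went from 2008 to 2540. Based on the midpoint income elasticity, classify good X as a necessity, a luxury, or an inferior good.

necessity

%ΔQ = (2540 − 2008)/[(2008+2540)/2] = 532/2274 ≈ 0.2339.
%ΔI = (2,814 − 1,900)/[(1,900+2,814)/2] = 914/2357 ≈ 0.3878.
E_I = %ΔQ/%ΔI ≈ 0.603.
E_I ∈ (0,1): normal good (necessity).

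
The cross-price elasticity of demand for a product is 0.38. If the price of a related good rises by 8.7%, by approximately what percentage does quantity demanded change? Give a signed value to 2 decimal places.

%ΔQ ≈ E × %ΔP_y = (0.38) × (8.7%) ≈ 3.31%.

3.31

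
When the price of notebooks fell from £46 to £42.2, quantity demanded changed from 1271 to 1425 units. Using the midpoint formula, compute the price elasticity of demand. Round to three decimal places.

-1.326

%Δq = (1425 − 1271)/[(1271 + 1425)/2] = 154/1348 ≈ 0.1142.
%ΔP = (42.2 − 46)/[(46 + 42.2)/2] = -3.8/44.1 ≈ -0.0862.
Arc elasticity E = %Δq/%ΔP ≈ 0.1142/-0.0862 ≈ -1.326.
|E| > 1: demand is elastic over this range.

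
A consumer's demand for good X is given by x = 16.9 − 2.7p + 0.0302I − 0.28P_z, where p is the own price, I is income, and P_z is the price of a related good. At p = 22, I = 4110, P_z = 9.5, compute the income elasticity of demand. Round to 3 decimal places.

1.572

Evaluating quantity at (p, I, P_z) gives x = 16.9 − 2.7(22) + 0.0302(4110) − 0.28(9.5) = 16.9 − 59.4 + 124.122 − 2.66 = 78.962.
∂x/∂I = +0.0302, so E_I = 0.0302·(4110/78.962) ≈ 1.572.
E_I > 1: normal good (luxury).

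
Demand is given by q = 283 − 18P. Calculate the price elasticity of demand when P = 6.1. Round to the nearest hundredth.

-0.63

At P = 6.1, q = 173.2.
dq/dP = −18.
Point elasticity E = (dq/dP)·(P/q) = -18 × 6.1/173.2 ≈ -0.63.
|E| < 1, so demand is inelastic at this price.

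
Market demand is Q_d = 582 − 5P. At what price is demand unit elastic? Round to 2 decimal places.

For linear demand Q_d = a − bP, E = −bP/(a − bP). |E| = 1 ⇒ bP = a − bP ⇒ P = a/(2b).
P = 582/(2·5) = 58.20.

58.20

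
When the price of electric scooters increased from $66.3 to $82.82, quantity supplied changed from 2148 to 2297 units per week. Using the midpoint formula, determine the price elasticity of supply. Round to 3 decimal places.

%ΔQ = (2297 − 2148)/[(2148 + 2297)/2] = 149/2222.5 ≈ 0.0670.
%Δp = (82.82 − 66.3)/[(66.3 + 82.82)/2] = 16.52/74.56 ≈ 0.2216.
Arc elasticity E = %ΔQ/%Δp ≈ 0.0670/0.2216 ≈ 0.303.
|E| < 1: supply is inelastic over this range.

0.303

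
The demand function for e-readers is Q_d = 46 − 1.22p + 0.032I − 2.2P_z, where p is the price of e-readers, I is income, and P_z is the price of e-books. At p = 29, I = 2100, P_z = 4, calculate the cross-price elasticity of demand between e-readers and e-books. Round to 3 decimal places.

Q_d = 46 − 1.22(29) + 0.032(2100) − 2.2(4) = 46 − 35.38 + 67.2 − 8.8 = 69.02.
∂Q_d/∂P_z = −2.2, so E_xy = -2.2·(4/69.02) ≈ -0.127.
E_xy < 0: the goods are complements.

-0.127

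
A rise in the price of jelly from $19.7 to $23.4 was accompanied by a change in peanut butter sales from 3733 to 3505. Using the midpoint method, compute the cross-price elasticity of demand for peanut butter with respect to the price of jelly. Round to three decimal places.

-0.367

%ΔQ_x = (3505 − 3733)/[(3733+3505)/2] = -228/3619 ≈ -0.0630.
%ΔP_y = (23.4 − 19.7)/[(19.7+23.4)/2] ≈ 0.1717.
E_xy = -0.0630/0.1717 ≈ -0.367.
E_xy < 0, so peanut butter and jelly are complements.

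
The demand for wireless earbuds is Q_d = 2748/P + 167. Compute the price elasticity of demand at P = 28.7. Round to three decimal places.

-0.364

At P = 28.7, Q_d = 262.7491.
dQ_d/dP = −2748/P² = −3.3362.
Point elasticity E = (dQ_d/dP)·(P/Q_d) = -3.3362 × 28.7/262.7491 ≈ -0.364.
|E| < 1, so demand is inelastic at this price.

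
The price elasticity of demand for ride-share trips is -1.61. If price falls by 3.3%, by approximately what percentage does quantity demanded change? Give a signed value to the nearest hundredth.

%ΔQ ≈ E × %ΔP = (-1.61) × (-3.3%) ≈ 5.31%.

5.31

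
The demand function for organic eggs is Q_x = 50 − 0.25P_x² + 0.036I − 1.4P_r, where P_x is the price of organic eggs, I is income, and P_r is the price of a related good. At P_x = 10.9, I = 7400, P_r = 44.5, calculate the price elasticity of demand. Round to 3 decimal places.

Evaluating quantity at (P_x, I, P_r) gives Q_x = 50 − 0.25(10.9)² + 0.036(7400) − 1.4(44.5) = 50 − 29.7025 + 266.4 − 62.3 = 224.3975.
∂Q_x/∂P_x = −2·0.25·P_x = -5.45, so E_p = -5.45·(10.9/224.3975) ≈ -0.265.
|E_p| < 1: demand is inelastic.

-0.265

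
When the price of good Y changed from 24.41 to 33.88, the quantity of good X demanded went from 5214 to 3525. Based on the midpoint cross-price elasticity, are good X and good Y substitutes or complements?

%ΔQ_x = (3525 − 5214)/[(5214+3525)/2] = -1689/4369.5 ≈ -0.3865.
%ΔP_y = (33.88 − 24.41)/[(24.41+33.88)/2] ≈ 0.3249.
E_xy = -0.3865/0.3249 ≈ -1.190.
E_xy < 0, so the goods are complements.

complements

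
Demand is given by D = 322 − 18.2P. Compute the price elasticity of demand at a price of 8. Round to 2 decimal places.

At P = 8, D = 176.4.
dD/dP = −18.2.
Point elasticity E = (dD/dP)·(P/D) = -18.2 × 8/176.4 ≈ -0.83.
|E| < 1, so demand is inelastic at this price.

-0.83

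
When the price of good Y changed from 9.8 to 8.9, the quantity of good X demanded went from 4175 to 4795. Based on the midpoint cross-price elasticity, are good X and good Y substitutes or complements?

complements

%ΔQ_x = (4795 − 4175)/[(4175+4795)/2] = 620/4485 ≈ 0.1382.
%ΔP_y = (8.9 − 9.8)/[(9.8+8.9)/2] ≈ -0.0963.
E_xy = 0.1382/-0.0963 ≈ -1.436.
E_xy < 0, so the goods are complements.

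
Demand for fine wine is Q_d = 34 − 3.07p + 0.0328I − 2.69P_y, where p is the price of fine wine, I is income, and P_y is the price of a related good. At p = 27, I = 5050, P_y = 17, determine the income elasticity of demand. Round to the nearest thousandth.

2.332

Q_d = 34 − 3.07(27) + 0.0328(5050) − 2.69(17) = 34 − 82.89 + 165.64 − 45.73 = 71.02.
∂Q_d/∂I = +0.0328, so E_I = 0.0328·(5050/71.02) ≈ 2.332.
E_I > 1: normal good (luxury).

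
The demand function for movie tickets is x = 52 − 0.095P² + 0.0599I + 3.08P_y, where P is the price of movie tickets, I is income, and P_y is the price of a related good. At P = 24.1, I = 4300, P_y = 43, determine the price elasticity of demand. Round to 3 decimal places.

-0.285

Substituting, x = 52 − 0.095(24.1)² + 0.0599(4300) + 3.08(43) = 52 − 55.177 + 257.57 + 132.44 = 386.8331.
∂x/∂P = −2·0.095·P = -4.579, so E_p = -4.579·(24.1/386.8331) ≈ -0.285.
|E_p| < 1: demand is inelastic.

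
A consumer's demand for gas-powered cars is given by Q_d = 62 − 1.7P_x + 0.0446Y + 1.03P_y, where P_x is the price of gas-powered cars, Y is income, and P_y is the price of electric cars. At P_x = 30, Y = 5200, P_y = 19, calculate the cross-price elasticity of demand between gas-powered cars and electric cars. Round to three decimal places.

0.075

Substituting, Q_d = 62 − 1.7(30) + 0.0446(5200) + 1.03(19) = 62 − 51 + 231.92 + 19.57 = 262.49.
∂Q_d/∂P_y = +1.03, so E_xy = 1.03·(19/262.49) ≈ 0.075.
E_xy > 0: the goods are substitutes.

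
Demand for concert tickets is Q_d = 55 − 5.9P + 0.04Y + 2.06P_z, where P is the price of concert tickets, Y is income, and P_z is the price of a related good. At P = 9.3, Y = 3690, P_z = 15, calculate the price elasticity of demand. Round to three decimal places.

At the given point, Q_d = 55 − 5.9(9.3) + 0.04(3690) + 2.06(15) = 55 − 54.87 + 147.6 + 30.9 = 178.63.
∂Q_d/∂P = −5.9, so E_p = (−5.9)·(9.3/178.63) ≈ -0.307.
|E_p| < 1: demand is inelastic.

-0.307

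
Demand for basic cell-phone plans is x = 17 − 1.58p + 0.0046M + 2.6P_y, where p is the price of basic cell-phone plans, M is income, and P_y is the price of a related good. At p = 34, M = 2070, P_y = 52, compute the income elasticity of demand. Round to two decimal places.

At the given point, x = 17 − 1.58(34) + 0.0046(2070) + 2.6(52) = 17 − 53.72 + 9.522 + 135.2 = 108.002.
∂x/∂M = +0.0046, so E_I = 0.0046·(2070/108.002) ≈ 0.09.
E_I ∈ (0,1): normal good (necessity).

0.09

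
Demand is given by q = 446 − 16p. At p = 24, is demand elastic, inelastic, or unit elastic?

elastic

At p = 24, q = 62.
dq/dp = −16.
Point elasticity E = (dq/dp)·(p/q) = -16 × 24/62 ≈ -6.194.
|E| ≈ 6.194 > 1, so demand is elastic.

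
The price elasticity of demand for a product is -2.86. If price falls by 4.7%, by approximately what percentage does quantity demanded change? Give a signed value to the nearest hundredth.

%ΔQ ≈ E × %ΔP = (-2.86) × (-4.7%) ≈ 13.44%.

13.44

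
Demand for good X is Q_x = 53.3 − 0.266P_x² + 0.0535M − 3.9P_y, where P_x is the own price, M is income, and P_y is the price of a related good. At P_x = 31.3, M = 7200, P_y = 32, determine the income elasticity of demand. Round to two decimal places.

Evaluating quantity at (P_x, M, P_y) gives Q_x = 53.3 − 0.266(31.3)² + 0.0535(7200) − 3.9(32) = 53.3 − 260.5975 + 385.2 − 124.8 = 53.1025.
∂Q_x/∂M = +0.0535, so E_I = 0.0535·(7200/53.1025) ≈ 7.25.
E_I > 1: normal good (luxury).

7.25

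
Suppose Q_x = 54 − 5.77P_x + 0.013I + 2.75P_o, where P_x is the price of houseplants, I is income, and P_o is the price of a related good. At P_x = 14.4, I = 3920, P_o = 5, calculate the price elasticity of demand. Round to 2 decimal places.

Evaluating quantity at (P_x, I, P_o) gives Q_x = 54 − 5.77(14.4) + 0.013(3920) + 2.75(5) = 54 − 83.088 + 50.96 + 13.75 = 35.622.
∂Q_x/∂P_x = −5.77, so E_p = (−5.77)·(14.4/35.622) ≈ -2.33.
|E_p| > 1: demand is elastic.

-2.33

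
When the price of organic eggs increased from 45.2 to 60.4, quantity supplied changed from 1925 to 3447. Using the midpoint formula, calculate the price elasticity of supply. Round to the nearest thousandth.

1.968

%ΔQ = (3447 − 1925)/[(1925 + 3447)/2] = 1522/2686 ≈ 0.5666.
%Δp = (60.4 − 45.2)/[(45.2 + 60.4)/2] = 15.2/52.8 ≈ 0.2879.
Arc elasticity E = %ΔQ/%Δp ≈ 0.5666/0.2879 ≈ 1.968.
|E| > 1: supply is elastic over this range.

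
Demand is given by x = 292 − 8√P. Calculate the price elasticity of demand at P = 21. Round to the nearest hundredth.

-0.07

At P = 21, x = 255.3394.
dx/dP = −8/(2√P) = −8/(2·4.5826).
Point elasticity E = (dx/dP)·(P/x) = -0.8729 × 21/255.3394 ≈ -0.07.
|E| < 1, so demand is inelastic at this price.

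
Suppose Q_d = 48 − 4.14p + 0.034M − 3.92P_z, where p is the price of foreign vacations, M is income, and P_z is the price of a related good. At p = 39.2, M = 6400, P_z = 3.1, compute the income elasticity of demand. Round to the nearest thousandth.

First evaluate Q_d: 48 − 4.14(39.2) + 0.034(6400) − 3.92(3.1) = 48 − 162.288 + 217.6 − 12.152 = 91.16.
∂Q_d/∂M = +0.034, so E_I = 0.034·(6400/91.16) ≈ 2.387.
E_I > 1: normal good (luxury).

2.387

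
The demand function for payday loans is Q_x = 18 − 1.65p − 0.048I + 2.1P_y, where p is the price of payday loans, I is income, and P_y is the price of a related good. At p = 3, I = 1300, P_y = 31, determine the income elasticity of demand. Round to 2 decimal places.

-3.96

At the given point, Q_x = 18 − 1.65(3) − 0.048(1300) + 2.1(31) = 18 − 4.95 − 62.4 + 65.1 = 15.75.
∂Q_x/∂I = −0.048, so E_I = -0.048·(1300/15.75) ≈ -3.96.
E_I < 0: inferior good.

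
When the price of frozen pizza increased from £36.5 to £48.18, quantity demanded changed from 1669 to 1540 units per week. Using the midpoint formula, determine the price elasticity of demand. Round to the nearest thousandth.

%Δq = (1540 − 1669)/[(1669 + 1540)/2] = -129/1604.5 ≈ -0.0804.
%ΔP = (48.18 − 36.5)/[(36.5 + 48.18)/2] = 11.68/42.34 ≈ 0.2759.
Arc elasticity E = %Δq/%ΔP ≈ -0.0804/0.2759 ≈ -0.291.
|E| < 1: demand is inelastic over this range.

-0.291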